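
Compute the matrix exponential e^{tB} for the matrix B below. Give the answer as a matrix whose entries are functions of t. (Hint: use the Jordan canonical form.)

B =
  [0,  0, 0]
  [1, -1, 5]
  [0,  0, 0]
e^{tB} =
  [1, 0, 0]
  [1 - exp(-t), exp(-t), 5 - 5*exp(-t)]
  [0, 0, 1]

Strategy: write B = P · J · P⁻¹ where J is a Jordan canonical form, so e^{tB} = P · e^{tJ} · P⁻¹, and e^{tJ} can be computed block-by-block.

B has Jordan form
J =
  [-1, 0, 0]
  [ 0, 0, 0]
  [ 0, 0, 0]
(up to reordering of blocks).

Per-block formulas:
  For a 1×1 block at λ = -1: exp(t · [-1]) = [e^(-1t)].
  For a 1×1 block at λ = 0: exp(t · [0]) = [e^(0t)].

After assembling e^{tJ} and conjugating by P, we get:

e^{tB} =
  [1, 0, 0]
  [1 - exp(-t), exp(-t), 5 - 5*exp(-t)]
  [0, 0, 1]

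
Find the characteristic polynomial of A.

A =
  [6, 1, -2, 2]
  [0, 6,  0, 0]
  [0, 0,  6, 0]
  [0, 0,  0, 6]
x^4 - 24*x^3 + 216*x^2 - 864*x + 1296

Expanding det(x·I − A) (e.g. by cofactor expansion or by noting that A is similar to its Jordan form J, which has the same characteristic polynomial as A) gives
  χ_A(x) = x^4 - 24*x^3 + 216*x^2 - 864*x + 1296
which factors as (x - 6)^4. The eigenvalues (with algebraic multiplicities) are λ = 6 with multiplicity 4.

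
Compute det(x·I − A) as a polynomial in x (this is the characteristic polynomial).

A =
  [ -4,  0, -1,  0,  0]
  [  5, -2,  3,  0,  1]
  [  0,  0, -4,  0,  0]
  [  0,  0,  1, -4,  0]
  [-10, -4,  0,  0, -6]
x^5 + 20*x^4 + 160*x^3 + 640*x^2 + 1280*x + 1024

Expanding det(x·I − A) (e.g. by cofactor expansion or by noting that A is similar to its Jordan form J, which has the same characteristic polynomial as A) gives
  χ_A(x) = x^5 + 20*x^4 + 160*x^3 + 640*x^2 + 1280*x + 1024
which factors as (x + 4)^5. The eigenvalues (with algebraic multiplicities) are λ = -4 with multiplicity 5.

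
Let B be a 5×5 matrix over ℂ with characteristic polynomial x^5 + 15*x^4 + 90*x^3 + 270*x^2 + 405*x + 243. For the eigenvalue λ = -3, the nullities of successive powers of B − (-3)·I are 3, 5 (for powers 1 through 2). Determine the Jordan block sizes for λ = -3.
Block sizes for λ = -3: [2, 2, 1]

From the dimensions of kernels of powers, the number of Jordan blocks of size at least j is d_j − d_{j−1} where d_j = dim ker(N^j) (with d_0 = 0). Computing the differences gives [3, 2].
The number of blocks of size exactly k is (#blocks of size ≥ k) − (#blocks of size ≥ k + 1), so the partition is: 1 block(s) of size 1, 2 block(s) of size 2.
In nonincreasing order the block sizes are [2, 2, 1].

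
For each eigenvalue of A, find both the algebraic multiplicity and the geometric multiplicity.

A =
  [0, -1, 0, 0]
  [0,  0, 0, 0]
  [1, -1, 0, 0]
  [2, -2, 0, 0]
λ = 0: alg = 4, geom = 2

Step 1 — factor the characteristic polynomial to read off the algebraic multiplicities:
  χ_A(x) = x^4

Step 2 — compute geometric multiplicities via the rank-nullity identity g(λ) = n − rank(A − λI):
  rank(A − (0)·I) = 2, so dim ker(A − (0)·I) = n − 2 = 2

Summary:
  λ = 0: algebraic multiplicity = 4, geometric multiplicity = 2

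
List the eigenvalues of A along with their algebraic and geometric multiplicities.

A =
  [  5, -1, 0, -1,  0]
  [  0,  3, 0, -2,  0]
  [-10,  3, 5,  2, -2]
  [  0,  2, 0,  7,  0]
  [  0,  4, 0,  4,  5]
λ = 5: alg = 5, geom = 3

Step 1 — factor the characteristic polynomial to read off the algebraic multiplicities:
  χ_A(x) = (x - 5)^5

Step 2 — compute geometric multiplicities via the rank-nullity identity g(λ) = n − rank(A − λI):
  rank(A − (5)·I) = 2, so dim ker(A − (5)·I) = n − 2 = 3

Summary:
  λ = 5: algebraic multiplicity = 5, geometric multiplicity = 3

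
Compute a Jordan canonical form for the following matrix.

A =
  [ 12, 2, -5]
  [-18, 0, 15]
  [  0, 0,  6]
J_2(6) ⊕ J_1(6)

The characteristic polynomial is
  det(x·I − A) = x^3 - 18*x^2 + 108*x - 216 = (x - 6)^3

Eigenvalues and multiplicities (the geometric multiplicity of λ is n − rank(A − λI), which equals the number of Jordan blocks for λ):
  λ = 6: algebraic multiplicity = 3, geometric multiplicity = 2

Determining the block sizes for each eigenvalue:
  λ = 6: 2 blocks summing to 3 forces exactly one block of size 2 and the rest size 1 → block sizes [2, 1]

Assembling the blocks gives a Jordan form
J =
  [6, 1, 0]
  [0, 6, 0]
  [0, 0, 6]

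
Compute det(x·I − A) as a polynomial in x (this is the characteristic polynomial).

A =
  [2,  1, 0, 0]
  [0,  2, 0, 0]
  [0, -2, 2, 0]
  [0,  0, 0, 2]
x^4 - 8*x^3 + 24*x^2 - 32*x + 16

Expanding det(x·I − A) (e.g. by cofactor expansion or by noting that A is similar to its Jordan form J, which has the same characteristic polynomial as A) gives
  χ_A(x) = x^4 - 8*x^3 + 24*x^2 - 32*x + 16
which factors as (x - 2)^4. The eigenvalues (with algebraic multiplicities) are λ = 2 with multiplicity 4.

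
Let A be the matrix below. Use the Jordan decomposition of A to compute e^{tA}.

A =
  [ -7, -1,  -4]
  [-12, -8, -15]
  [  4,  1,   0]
e^{tA} =
  [-2*t*exp(-5*t) + exp(-5*t), t^2*exp(-5*t)/2 - t*exp(-5*t), 3*t^2*exp(-5*t)/2 - 4*t*exp(-5*t)]
  [-12*t*exp(-5*t), 3*t^2*exp(-5*t) - 3*t*exp(-5*t) + exp(-5*t), 9*t^2*exp(-5*t) - 15*t*exp(-5*t)]
  [4*t*exp(-5*t), -t^2*exp(-5*t) + t*exp(-5*t), -3*t^2*exp(-5*t) + 5*t*exp(-5*t) + exp(-5*t)]

Strategy: write A = P · J · P⁻¹ where J is a Jordan canonical form, so e^{tA} = P · e^{tJ} · P⁻¹, and e^{tJ} can be computed block-by-block.

A has Jordan form
J =
  [-5,  1,  0]
  [ 0, -5,  1]
  [ 0,  0, -5]
(up to reordering of blocks).

Per-block formulas:
  For a 3×3 Jordan block J_3(-5): exp(t · J_3(-5)) = e^(-5t)·(I + t·N + (t^2/2)·N^2), where N is the 3×3 nilpotent shift.

After assembling e^{tJ} and conjugating by P, we get:

e^{tA} =
  [-2*t*exp(-5*t) + exp(-5*t), t^2*exp(-5*t)/2 - t*exp(-5*t), 3*t^2*exp(-5*t)/2 - 4*t*exp(-5*t)]
  [-12*t*exp(-5*t), 3*t^2*exp(-5*t) - 3*t*exp(-5*t) + exp(-5*t), 9*t^2*exp(-5*t) - 15*t*exp(-5*t)]
  [4*t*exp(-5*t), -t^2*exp(-5*t) + t*exp(-5*t), -3*t^2*exp(-5*t) + 5*t*exp(-5*t) + exp(-5*t)]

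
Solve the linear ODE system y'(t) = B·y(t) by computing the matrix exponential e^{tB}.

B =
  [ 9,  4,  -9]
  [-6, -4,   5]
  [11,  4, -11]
e^{tB} =
  [-t^2*exp(-2*t) + 11*t*exp(-2*t) + exp(-2*t), 4*t*exp(-2*t), t^2*exp(-2*t) - 9*t*exp(-2*t)]
  [t^2*exp(-2*t)/2 - 6*t*exp(-2*t), -2*t*exp(-2*t) + exp(-2*t), -t^2*exp(-2*t)/2 + 5*t*exp(-2*t)]
  [-t^2*exp(-2*t) + 11*t*exp(-2*t), 4*t*exp(-2*t), t^2*exp(-2*t) - 9*t*exp(-2*t) + exp(-2*t)]

Strategy: write B = P · J · P⁻¹ where J is a Jordan canonical form, so e^{tB} = P · e^{tJ} · P⁻¹, and e^{tJ} can be computed block-by-block.

B has Jordan form
J =
  [-2,  1,  0]
  [ 0, -2,  1]
  [ 0,  0, -2]
(up to reordering of blocks).

Per-block formulas:
  For a 3×3 Jordan block J_3(-2): exp(t · J_3(-2)) = e^(-2t)·(I + t·N + (t^2/2)·N^2), where N is the 3×3 nilpotent shift.

After assembling e^{tJ} and conjugating by P, we get:

e^{tB} =
  [-t^2*exp(-2*t) + 11*t*exp(-2*t) + exp(-2*t), 4*t*exp(-2*t), t^2*exp(-2*t) - 9*t*exp(-2*t)]
  [t^2*exp(-2*t)/2 - 6*t*exp(-2*t), -2*t*exp(-2*t) + exp(-2*t), -t^2*exp(-2*t)/2 + 5*t*exp(-2*t)]
  [-t^2*exp(-2*t) + 11*t*exp(-2*t), 4*t*exp(-2*t), t^2*exp(-2*t) - 9*t*exp(-2*t) + exp(-2*t)]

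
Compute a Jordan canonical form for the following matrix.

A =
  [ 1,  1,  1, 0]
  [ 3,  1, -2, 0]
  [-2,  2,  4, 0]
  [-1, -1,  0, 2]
J_3(2) ⊕ J_1(2)

The characteristic polynomial is
  det(x·I − A) = x^4 - 8*x^3 + 24*x^2 - 32*x + 16 = (x - 2)^4

Eigenvalues and multiplicities (the geometric multiplicity of λ is n − rank(A − λI), which equals the number of Jordan blocks for λ):
  λ = 2: algebraic multiplicity = 4, geometric multiplicity = 2

Determining the block sizes for each eigenvalue:
  λ = 2: with am = 4 and gm = 2, the partition is not yet determined (e.g. several partitions of 4 into 2 parts exist). Let N = A − (2)·I. Computing rank(N^1) = 2, rank(N^2) = 1, rank(N^3) = 0; the number of blocks of size ≥ j is rank(N^{j−1}) − rank(N^j), giving [2, 1, 1]. So we have 1 block(s) of size 3, 1 block(s) of size 1 → block sizes [3, 1]

Assembling the blocks gives a Jordan form
J =
  [2, 1, 0, 0]
  [0, 2, 1, 0]
  [0, 0, 2, 0]
  [0, 0, 0, 2]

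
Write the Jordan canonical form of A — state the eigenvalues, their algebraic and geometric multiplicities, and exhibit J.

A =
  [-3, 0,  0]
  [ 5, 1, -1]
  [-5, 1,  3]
J_1(-3) ⊕ J_2(2)

The characteristic polynomial is
  det(x·I − A) = x^3 - x^2 - 8*x + 12 = (x - 2)^2*(x + 3)

Eigenvalues and multiplicities (the geometric multiplicity of λ is n − rank(A − λI), which equals the number of Jordan blocks for λ):
  λ = -3: algebraic multiplicity = 1, geometric multiplicity = 1
  λ = 2: algebraic multiplicity = 2, geometric multiplicity = 1

Determining the block sizes for each eigenvalue:
  λ = -3: one block (gm = 1), so the single block has size am = 1 → block sizes [1]
  λ = 2: one block (gm = 1), so the single block has size am = 2 → block sizes [2]

Assembling the blocks gives a Jordan form
J =
  [-3, 0, 0]
  [ 0, 2, 1]
  [ 0, 0, 2]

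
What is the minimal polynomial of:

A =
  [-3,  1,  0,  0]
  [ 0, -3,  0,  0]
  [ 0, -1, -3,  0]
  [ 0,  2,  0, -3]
x^2 + 6*x + 9

The characteristic polynomial is χ_A(x) = (x + 3)^4, so the eigenvalues are known. The minimal polynomial is
  m_A(x) = Π_λ (x − λ)^{k_λ}
where k_λ is the size of the *largest* Jordan block for λ (equivalently, the smallest k with (A − λI)^k v = 0 for every generalised eigenvector v of λ).

  λ = -3: largest Jordan block has size 2, contributing (x + 3)^2

So m_A(x) = (x + 3)^2 = x^2 + 6*x + 9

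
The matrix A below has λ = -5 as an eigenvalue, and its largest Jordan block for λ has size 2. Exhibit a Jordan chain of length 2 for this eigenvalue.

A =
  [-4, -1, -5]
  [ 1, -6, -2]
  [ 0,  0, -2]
A Jordan chain for λ = -5 of length 2:
v_1 = (1, 1, 0)ᵀ
v_2 = (1, 0, 0)ᵀ

Let N = A − (-5)·I. We want v_2 with N^2 v_2 = 0 but N^1 v_2 ≠ 0; then v_{j-1} := N · v_j for j = 2, …, 2.

Pick v_2 = (1, 0, 0)ᵀ.
Then v_1 = N · v_2 = (1, 1, 0)ᵀ.

Sanity check: (A − (-5)·I) v_1 = (0, 0, 0)ᵀ = 0. ✓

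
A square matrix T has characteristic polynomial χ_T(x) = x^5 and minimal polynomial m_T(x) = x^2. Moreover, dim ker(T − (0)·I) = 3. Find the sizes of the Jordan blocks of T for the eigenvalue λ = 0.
Block sizes for λ = 0: [2, 2, 1]

Step 1 — from the characteristic polynomial, algebraic multiplicity of λ = 0 is 5. From dim ker(T − (0)·I) = 3, there are exactly 3 Jordan blocks for λ = 0.
Step 2 — from the minimal polynomial, the factor (x − 0)^2 tells us the largest block for λ = 0 has size 2.
Step 3 — with total size 5, 3 blocks, and largest block 2, the block sizes (in nonincreasing order) are [2, 2, 1].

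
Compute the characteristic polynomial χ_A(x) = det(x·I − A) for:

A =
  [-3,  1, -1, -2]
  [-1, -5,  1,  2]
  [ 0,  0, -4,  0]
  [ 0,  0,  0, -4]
x^4 + 16*x^3 + 96*x^2 + 256*x + 256

Expanding det(x·I − A) (e.g. by cofactor expansion or by noting that A is similar to its Jordan form J, which has the same characteristic polynomial as A) gives
  χ_A(x) = x^4 + 16*x^3 + 96*x^2 + 256*x + 256
which factors as (x + 4)^4. The eigenvalues (with algebraic multiplicities) are λ = -4 with multiplicity 4.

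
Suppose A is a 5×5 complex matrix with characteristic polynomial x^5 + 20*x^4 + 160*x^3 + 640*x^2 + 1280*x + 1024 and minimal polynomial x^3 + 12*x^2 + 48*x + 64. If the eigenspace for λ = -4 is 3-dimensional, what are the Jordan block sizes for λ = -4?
Block sizes for λ = -4: [3, 1, 1]

Step 1 — from the characteristic polynomial, algebraic multiplicity of λ = -4 is 5. From dim ker(A − (-4)·I) = 3, there are exactly 3 Jordan blocks for λ = -4.
Step 2 — from the minimal polynomial, the factor (x + 4)^3 tells us the largest block for λ = -4 has size 3.
Step 3 — with total size 5, 3 blocks, and largest block 3, the block sizes (in nonincreasing order) are [3, 1, 1].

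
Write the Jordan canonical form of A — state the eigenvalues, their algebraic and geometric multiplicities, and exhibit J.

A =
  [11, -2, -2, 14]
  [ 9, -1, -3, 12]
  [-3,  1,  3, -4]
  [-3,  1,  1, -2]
J_2(2) ⊕ J_1(2) ⊕ J_1(5)

The characteristic polynomial is
  det(x·I − A) = x^4 - 11*x^3 + 42*x^2 - 68*x + 40 = (x - 5)*(x - 2)^3

Eigenvalues and multiplicities (the geometric multiplicity of λ is n − rank(A − λI), which equals the number of Jordan blocks for λ):
  λ = 2: algebraic multiplicity = 3, geometric multiplicity = 2
  λ = 5: algebraic multiplicity = 1, geometric multiplicity = 1

Determining the block sizes for each eigenvalue:
  λ = 2: 2 blocks summing to 3 forces exactly one block of size 2 and the rest size 1 → block sizes [2, 1]
  λ = 5: one block (gm = 1), so the single block has size am = 1 → block sizes [1]

Assembling the blocks gives a Jordan form
J =
  [2, 1, 0, 0]
  [0, 2, 0, 0]
  [0, 0, 2, 0]
  [0, 0, 0, 5]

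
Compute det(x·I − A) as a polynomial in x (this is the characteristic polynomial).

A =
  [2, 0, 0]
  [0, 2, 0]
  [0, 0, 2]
x^3 - 6*x^2 + 12*x - 8

Expanding det(x·I − A) (e.g. by cofactor expansion or by noting that A is similar to its Jordan form J, which has the same characteristic polynomial as A) gives
  χ_A(x) = x^3 - 6*x^2 + 12*x - 8
which factors as (x - 2)^3. The eigenvalues (with algebraic multiplicities) are λ = 2 with multiplicity 3.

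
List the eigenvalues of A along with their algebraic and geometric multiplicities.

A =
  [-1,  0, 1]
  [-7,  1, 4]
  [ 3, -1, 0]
λ = 0: alg = 3, geom = 1

Step 1 — factor the characteristic polynomial to read off the algebraic multiplicities:
  χ_A(x) = x^3

Step 2 — compute geometric multiplicities via the rank-nullity identity g(λ) = n − rank(A − λI):
  rank(A − (0)·I) = 2, so dim ker(A − (0)·I) = n − 2 = 1

Summary:
  λ = 0: algebraic multiplicity = 3, geometric multiplicity = 1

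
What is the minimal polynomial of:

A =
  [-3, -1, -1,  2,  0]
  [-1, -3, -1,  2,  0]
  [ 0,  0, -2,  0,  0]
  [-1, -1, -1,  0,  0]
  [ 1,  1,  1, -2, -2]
x^2 + 4*x + 4

The characteristic polynomial is χ_A(x) = (x + 2)^5, so the eigenvalues are known. The minimal polynomial is
  m_A(x) = Π_λ (x − λ)^{k_λ}
where k_λ is the size of the *largest* Jordan block for λ (equivalently, the smallest k with (A − λI)^k v = 0 for every generalised eigenvector v of λ).

  λ = -2: largest Jordan block has size 2, contributing (x + 2)^2

So m_A(x) = (x + 2)^2 = x^2 + 4*x + 4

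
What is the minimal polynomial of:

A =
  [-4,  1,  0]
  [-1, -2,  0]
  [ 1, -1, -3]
x^2 + 6*x + 9

The characteristic polynomial is χ_A(x) = (x + 3)^3, so the eigenvalues are known. The minimal polynomial is
  m_A(x) = Π_λ (x − λ)^{k_λ}
where k_λ is the size of the *largest* Jordan block for λ (equivalently, the smallest k with (A − λI)^k v = 0 for every generalised eigenvector v of λ).

  λ = -3: largest Jordan block has size 2, contributing (x + 3)^2

So m_A(x) = (x + 3)^2 = x^2 + 6*x + 9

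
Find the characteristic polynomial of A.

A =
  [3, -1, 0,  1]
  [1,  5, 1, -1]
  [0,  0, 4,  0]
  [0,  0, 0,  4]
x^4 - 16*x^3 + 96*x^2 - 256*x + 256

Expanding det(x·I − A) (e.g. by cofactor expansion or by noting that A is similar to its Jordan form J, which has the same characteristic polynomial as A) gives
  χ_A(x) = x^4 - 16*x^3 + 96*x^2 - 256*x + 256
which factors as (x - 4)^4. The eigenvalues (with algebraic multiplicities) are λ = 4 with multiplicity 4.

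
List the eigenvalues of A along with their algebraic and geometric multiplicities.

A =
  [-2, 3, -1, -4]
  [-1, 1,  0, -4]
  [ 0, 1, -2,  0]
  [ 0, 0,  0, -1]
λ = -1: alg = 4, geom = 2

Step 1 — factor the characteristic polynomial to read off the algebraic multiplicities:
  χ_A(x) = (x + 1)^4

Step 2 — compute geometric multiplicities via the rank-nullity identity g(λ) = n − rank(A − λI):
  rank(A − (-1)·I) = 2, so dim ker(A − (-1)·I) = n − 2 = 2

Summary:
  λ = -1: algebraic multiplicity = 4, geometric multiplicity = 2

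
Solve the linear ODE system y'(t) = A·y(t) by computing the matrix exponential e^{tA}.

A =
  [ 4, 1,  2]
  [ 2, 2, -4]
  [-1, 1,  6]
e^{tA} =
  [exp(4*t), t*exp(4*t), 2*t*exp(4*t)]
  [2*t*exp(4*t), t^2*exp(4*t) - 2*t*exp(4*t) + exp(4*t), 2*t^2*exp(4*t) - 4*t*exp(4*t)]
  [-t*exp(4*t), -t^2*exp(4*t)/2 + t*exp(4*t), -t^2*exp(4*t) + 2*t*exp(4*t) + exp(4*t)]

Strategy: write A = P · J · P⁻¹ where J is a Jordan canonical form, so e^{tA} = P · e^{tJ} · P⁻¹, and e^{tJ} can be computed block-by-block.

A has Jordan form
J =
  [4, 1, 0]
  [0, 4, 1]
  [0, 0, 4]
(up to reordering of blocks).

Per-block formulas:
  For a 3×3 Jordan block J_3(4): exp(t · J_3(4)) = e^(4t)·(I + t·N + (t^2/2)·N^2), where N is the 3×3 nilpotent shift.

After assembling e^{tJ} and conjugating by P, we get:

e^{tA} =
  [exp(4*t), t*exp(4*t), 2*t*exp(4*t)]
  [2*t*exp(4*t), t^2*exp(4*t) - 2*t*exp(4*t) + exp(4*t), 2*t^2*exp(4*t) - 4*t*exp(4*t)]
  [-t*exp(4*t), -t^2*exp(4*t)/2 + t*exp(4*t), -t^2*exp(4*t) + 2*t*exp(4*t) + exp(4*t)]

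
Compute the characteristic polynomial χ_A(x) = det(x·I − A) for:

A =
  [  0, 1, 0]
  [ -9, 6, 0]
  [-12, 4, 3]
x^3 - 9*x^2 + 27*x - 27

Expanding det(x·I − A) (e.g. by cofactor expansion or by noting that A is similar to its Jordan form J, which has the same characteristic polynomial as A) gives
  χ_A(x) = x^3 - 9*x^2 + 27*x - 27
which factors as (x - 3)^3. The eigenvalues (with algebraic multiplicities) are λ = 3 with multiplicity 3.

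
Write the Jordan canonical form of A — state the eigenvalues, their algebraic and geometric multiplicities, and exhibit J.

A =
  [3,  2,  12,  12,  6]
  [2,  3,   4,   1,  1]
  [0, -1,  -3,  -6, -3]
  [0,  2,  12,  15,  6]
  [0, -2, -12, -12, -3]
J_3(3) ⊕ J_1(3) ⊕ J_1(3)

The characteristic polynomial is
  det(x·I − A) = x^5 - 15*x^4 + 90*x^3 - 270*x^2 + 405*x - 243 = (x - 3)^5

Eigenvalues and multiplicities (the geometric multiplicity of λ is n − rank(A − λI), which equals the number of Jordan blocks for λ):
  λ = 3: algebraic multiplicity = 5, geometric multiplicity = 3

Determining the block sizes for each eigenvalue:
  λ = 3: with am = 5 and gm = 3, the partition is not yet determined (e.g. several partitions of 5 into 3 parts exist). Let N = A − (3)·I. Computing rank(N^1) = 2, rank(N^2) = 1, rank(N^3) = 0; the number of blocks of size ≥ j is rank(N^{j−1}) − rank(N^j), giving [3, 1, 1]. So we have 1 block(s) of size 3, 2 block(s) of size 1 → block sizes [3, 1, 1]

Assembling the blocks gives a Jordan form
J =
  [3, 1, 0, 0, 0]
  [0, 3, 1, 0, 0]
  [0, 0, 3, 0, 0]
  [0, 0, 0, 3, 0]
  [0, 0, 0, 0, 3]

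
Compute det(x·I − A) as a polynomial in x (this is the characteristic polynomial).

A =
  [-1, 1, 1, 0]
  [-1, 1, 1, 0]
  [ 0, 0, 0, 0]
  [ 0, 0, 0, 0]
x^4

Expanding det(x·I − A) (e.g. by cofactor expansion or by noting that A is similar to its Jordan form J, which has the same characteristic polynomial as A) gives
  χ_A(x) = x^4
which factors as x^4. The eigenvalues (with algebraic multiplicities) are λ = 0 with multiplicity 4.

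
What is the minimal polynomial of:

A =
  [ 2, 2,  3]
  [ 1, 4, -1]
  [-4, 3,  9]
x^3 - 15*x^2 + 75*x - 125

The characteristic polynomial is χ_A(x) = (x - 5)^3, so the eigenvalues are known. The minimal polynomial is
  m_A(x) = Π_λ (x − λ)^{k_λ}
where k_λ is the size of the *largest* Jordan block for λ (equivalently, the smallest k with (A − λI)^k v = 0 for every generalised eigenvector v of λ).

  λ = 5: largest Jordan block has size 3, contributing (x − 5)^3

So m_A(x) = (x - 5)^3 = x^3 - 15*x^2 + 75*x - 125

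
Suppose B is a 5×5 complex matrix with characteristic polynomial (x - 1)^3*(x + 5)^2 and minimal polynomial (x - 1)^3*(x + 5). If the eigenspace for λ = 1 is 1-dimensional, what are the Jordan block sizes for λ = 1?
Block sizes for λ = 1: [3]

Step 1 — from the characteristic polynomial, algebraic multiplicity of λ = 1 is 3. From dim ker(B − (1)·I) = 1, there are exactly 1 Jordan blocks for λ = 1.
Step 2 — from the minimal polynomial, the factor (x − 1)^3 tells us the largest block for λ = 1 has size 3.
Step 3 — with total size 3, 1 blocks, and largest block 3, the block sizes (in nonincreasing order) are [3].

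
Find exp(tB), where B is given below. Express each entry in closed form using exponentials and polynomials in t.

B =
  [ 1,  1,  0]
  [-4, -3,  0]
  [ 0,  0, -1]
e^{tB} =
  [2*t*exp(-t) + exp(-t), t*exp(-t), 0]
  [-4*t*exp(-t), -2*t*exp(-t) + exp(-t), 0]
  [0, 0, exp(-t)]

Strategy: write B = P · J · P⁻¹ where J is a Jordan canonical form, so e^{tB} = P · e^{tJ} · P⁻¹, and e^{tJ} can be computed block-by-block.

B has Jordan form
J =
  [-1,  1,  0]
  [ 0, -1,  0]
  [ 0,  0, -1]
(up to reordering of blocks).

Per-block formulas:
  For a 1×1 block at λ = -1: exp(t · [-1]) = [e^(-1t)].
  For a 2×2 Jordan block J_2(-1): exp(t · J_2(-1)) = e^(-1t)·(I + t·N), where N is the 2×2 nilpotent shift.

After assembling e^{tJ} and conjugating by P, we get:

e^{tB} =
  [2*t*exp(-t) + exp(-t), t*exp(-t), 0]
  [-4*t*exp(-t), -2*t*exp(-t) + exp(-t), 0]
  [0, 0, exp(-t)]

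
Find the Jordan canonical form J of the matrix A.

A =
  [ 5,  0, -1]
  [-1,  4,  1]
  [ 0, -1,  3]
J_3(4)

The characteristic polynomial is
  det(x·I − A) = x^3 - 12*x^2 + 48*x - 64 = (x - 4)^3

Eigenvalues and multiplicities (the geometric multiplicity of λ is n − rank(A − λI), which equals the number of Jordan blocks for λ):
  λ = 4: algebraic multiplicity = 3, geometric multiplicity = 1

Determining the block sizes for each eigenvalue:
  λ = 4: one block (gm = 1), so the single block has size am = 3 → block sizes [3]

Assembling the blocks gives a Jordan form
J =
  [4, 1, 0]
  [0, 4, 1]
  [0, 0, 4]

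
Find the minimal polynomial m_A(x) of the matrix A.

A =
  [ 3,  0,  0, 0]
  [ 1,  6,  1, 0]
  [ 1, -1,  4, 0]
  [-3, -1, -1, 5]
x^3 - 13*x^2 + 55*x - 75

The characteristic polynomial is χ_A(x) = (x - 5)^3*(x - 3), so the eigenvalues are known. The minimal polynomial is
  m_A(x) = Π_λ (x − λ)^{k_λ}
where k_λ is the size of the *largest* Jordan block for λ (equivalently, the smallest k with (A − λI)^k v = 0 for every generalised eigenvector v of λ).

  λ = 3: largest Jordan block has size 1, contributing (x − 3)
  λ = 5: largest Jordan block has size 2, contributing (x − 5)^2

So m_A(x) = (x - 5)^2*(x - 3) = x^3 - 13*x^2 + 55*x - 75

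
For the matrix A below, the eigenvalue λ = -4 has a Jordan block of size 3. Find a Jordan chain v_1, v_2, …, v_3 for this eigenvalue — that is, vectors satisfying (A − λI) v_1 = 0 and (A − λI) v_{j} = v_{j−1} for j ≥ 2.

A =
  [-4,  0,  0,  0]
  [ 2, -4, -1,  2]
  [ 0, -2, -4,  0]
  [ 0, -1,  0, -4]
A Jordan chain for λ = -4 of length 3:
v_1 = (0, 0, -4, -2)ᵀ
v_2 = (0, 2, 0, 0)ᵀ
v_3 = (1, 0, 0, 0)ᵀ

Let N = A − (-4)·I. We want v_3 with N^3 v_3 = 0 but N^2 v_3 ≠ 0; then v_{j-1} := N · v_j for j = 3, …, 2.

Pick v_3 = (1, 0, 0, 0)ᵀ.
Then v_2 = N · v_3 = (0, 2, 0, 0)ᵀ.
Then v_1 = N · v_2 = (0, 0, -4, -2)ᵀ.

Sanity check: (A − (-4)·I) v_1 = (0, 0, 0, 0)ᵀ = 0. ✓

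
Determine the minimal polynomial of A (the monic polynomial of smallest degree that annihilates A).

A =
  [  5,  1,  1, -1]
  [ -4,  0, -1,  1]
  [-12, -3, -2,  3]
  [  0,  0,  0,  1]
x^2 - 2*x + 1

The characteristic polynomial is χ_A(x) = (x - 1)^4, so the eigenvalues are known. The minimal polynomial is
  m_A(x) = Π_λ (x − λ)^{k_λ}
where k_λ is the size of the *largest* Jordan block for λ (equivalently, the smallest k with (A − λI)^k v = 0 for every generalised eigenvector v of λ).

  λ = 1: largest Jordan block has size 2, contributing (x − 1)^2

So m_A(x) = (x - 1)^2 = x^2 - 2*x + 1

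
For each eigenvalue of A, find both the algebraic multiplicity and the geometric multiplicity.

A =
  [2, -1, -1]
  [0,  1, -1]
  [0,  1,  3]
λ = 2: alg = 3, geom = 2

Step 1 — factor the characteristic polynomial to read off the algebraic multiplicities:
  χ_A(x) = (x - 2)^3

Step 2 — compute geometric multiplicities via the rank-nullity identity g(λ) = n − rank(A − λI):
  rank(A − (2)·I) = 1, so dim ker(A − (2)·I) = n − 1 = 2

Summary:
  λ = 2: algebraic multiplicity = 3, geometric multiplicity = 2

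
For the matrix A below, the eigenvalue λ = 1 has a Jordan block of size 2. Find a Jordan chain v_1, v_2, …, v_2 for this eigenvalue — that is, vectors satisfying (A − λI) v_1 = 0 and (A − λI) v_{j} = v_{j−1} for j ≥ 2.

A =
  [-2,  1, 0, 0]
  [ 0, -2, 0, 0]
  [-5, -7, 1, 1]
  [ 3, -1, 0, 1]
A Jordan chain for λ = 1 of length 2:
v_1 = (0, 0, 1, 0)ᵀ
v_2 = (0, 0, 0, 1)ᵀ

Let N = A − (1)·I. We want v_2 with N^2 v_2 = 0 but N^1 v_2 ≠ 0; then v_{j-1} := N · v_j for j = 2, …, 2.

Pick v_2 = (0, 0, 0, 1)ᵀ.
Then v_1 = N · v_2 = (0, 0, 1, 0)ᵀ.

Sanity check: (A − (1)·I) v_1 = (0, 0, 0, 0)ᵀ = 0. ✓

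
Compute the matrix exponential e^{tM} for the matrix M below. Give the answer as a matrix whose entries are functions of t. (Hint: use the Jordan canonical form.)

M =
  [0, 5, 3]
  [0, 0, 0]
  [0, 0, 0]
e^{tM} =
  [1, 5*t, 3*t]
  [0, 1, 0]
  [0, 0, 1]

Strategy: write M = P · J · P⁻¹ where J is a Jordan canonical form, so e^{tM} = P · e^{tJ} · P⁻¹, and e^{tJ} can be computed block-by-block.

M has Jordan form
J =
  [0, 1, 0]
  [0, 0, 0]
  [0, 0, 0]
(up to reordering of blocks).

Per-block formulas:
  For a 2×2 Jordan block J_2(0): exp(t · J_2(0)) = e^(0t)·(I + t·N), where N is the 2×2 nilpotent shift.
  For a 1×1 block at λ = 0: exp(t · [0]) = [e^(0t)].

After assembling e^{tJ} and conjugating by P, we get:

e^{tM} =
  [1, 5*t, 3*t]
  [0, 1, 0]
  [0, 0, 1]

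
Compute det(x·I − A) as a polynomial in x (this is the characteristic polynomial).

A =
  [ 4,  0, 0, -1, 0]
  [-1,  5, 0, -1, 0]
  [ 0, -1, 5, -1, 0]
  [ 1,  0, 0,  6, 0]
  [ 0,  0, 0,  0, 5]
x^5 - 25*x^4 + 250*x^3 - 1250*x^2 + 3125*x - 3125

Expanding det(x·I − A) (e.g. by cofactor expansion or by noting that A is similar to its Jordan form J, which has the same characteristic polynomial as A) gives
  χ_A(x) = x^5 - 25*x^4 + 250*x^3 - 1250*x^2 + 3125*x - 3125
which factors as (x - 5)^5. The eigenvalues (with algebraic multiplicities) are λ = 5 with multiplicity 5.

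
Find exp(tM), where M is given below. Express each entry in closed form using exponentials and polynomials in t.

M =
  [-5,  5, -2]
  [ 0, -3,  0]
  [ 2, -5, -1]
e^{tM} =
  [-2*t*exp(-3*t) + exp(-3*t), 5*t*exp(-3*t), -2*t*exp(-3*t)]
  [0, exp(-3*t), 0]
  [2*t*exp(-3*t), -5*t*exp(-3*t), 2*t*exp(-3*t) + exp(-3*t)]

Strategy: write M = P · J · P⁻¹ where J is a Jordan canonical form, so e^{tM} = P · e^{tJ} · P⁻¹, and e^{tJ} can be computed block-by-block.

M has Jordan form
J =
  [-3,  1,  0]
  [ 0, -3,  0]
  [ 0,  0, -3]
(up to reordering of blocks).

Per-block formulas:
  For a 2×2 Jordan block J_2(-3): exp(t · J_2(-3)) = e^(-3t)·(I + t·N), where N is the 2×2 nilpotent shift.
  For a 1×1 block at λ = -3: exp(t · [-3]) = [e^(-3t)].

After assembling e^{tJ} and conjugating by P, we get:

e^{tM} =
  [-2*t*exp(-3*t) + exp(-3*t), 5*t*exp(-3*t), -2*t*exp(-3*t)]
  [0, exp(-3*t), 0]
  [2*t*exp(-3*t), -5*t*exp(-3*t), 2*t*exp(-3*t) + exp(-3*t)]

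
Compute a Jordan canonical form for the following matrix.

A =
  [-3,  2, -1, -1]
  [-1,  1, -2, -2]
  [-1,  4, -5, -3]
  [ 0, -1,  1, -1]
J_3(-2) ⊕ J_1(-2)

The characteristic polynomial is
  det(x·I − A) = x^4 + 8*x^3 + 24*x^2 + 32*x + 16 = (x + 2)^4

Eigenvalues and multiplicities (the geometric multiplicity of λ is n − rank(A − λI), which equals the number of Jordan blocks for λ):
  λ = -2: algebraic multiplicity = 4, geometric multiplicity = 2

Determining the block sizes for each eigenvalue:
  λ = -2: with am = 4 and gm = 2, the partition is not yet determined (e.g. several partitions of 4 into 2 parts exist). Let N = A − (-2)·I. Computing rank(N^1) = 2, rank(N^2) = 1, rank(N^3) = 0; the number of blocks of size ≥ j is rank(N^{j−1}) − rank(N^j), giving [2, 1, 1]. So we have 1 block(s) of size 3, 1 block(s) of size 1 → block sizes [3, 1]

Assembling the blocks gives a Jordan form
J =
  [-2,  1,  0,  0]
  [ 0, -2,  1,  0]
  [ 0,  0, -2,  0]
  [ 0,  0,  0, -2]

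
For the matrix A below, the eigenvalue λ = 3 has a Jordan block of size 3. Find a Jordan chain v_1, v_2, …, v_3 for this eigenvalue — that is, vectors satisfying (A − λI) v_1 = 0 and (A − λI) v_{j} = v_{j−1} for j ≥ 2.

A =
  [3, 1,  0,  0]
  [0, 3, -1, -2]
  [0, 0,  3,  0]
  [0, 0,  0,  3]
A Jordan chain for λ = 3 of length 3:
v_1 = (-1, 0, 0, 0)ᵀ
v_2 = (0, -1, 0, 0)ᵀ
v_3 = (0, 0, 1, 0)ᵀ

Let N = A − (3)·I. We want v_3 with N^3 v_3 = 0 but N^2 v_3 ≠ 0; then v_{j-1} := N · v_j for j = 3, …, 2.

Pick v_3 = (0, 0, 1, 0)ᵀ.
Then v_2 = N · v_3 = (0, -1, 0, 0)ᵀ.
Then v_1 = N · v_2 = (-1, 0, 0, 0)ᵀ.

Sanity check: (A − (3)·I) v_1 = (0, 0, 0, 0)ᵀ = 0. ✓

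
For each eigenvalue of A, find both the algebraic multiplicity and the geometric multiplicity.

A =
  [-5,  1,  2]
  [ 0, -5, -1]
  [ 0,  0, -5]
λ = -5: alg = 3, geom = 1

Step 1 — factor the characteristic polynomial to read off the algebraic multiplicities:
  χ_A(x) = (x + 5)^3

Step 2 — compute geometric multiplicities via the rank-nullity identity g(λ) = n − rank(A − λI):
  rank(A − (-5)·I) = 2, so dim ker(A − (-5)·I) = n − 2 = 1

Summary:
  λ = -5: algebraic multiplicity = 3, geometric multiplicity = 1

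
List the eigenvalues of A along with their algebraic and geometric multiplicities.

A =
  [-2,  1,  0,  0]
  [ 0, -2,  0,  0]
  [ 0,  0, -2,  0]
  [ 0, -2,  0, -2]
λ = -2: alg = 4, geom = 3

Step 1 — factor the characteristic polynomial to read off the algebraic multiplicities:
  χ_A(x) = (x + 2)^4

Step 2 — compute geometric multiplicities via the rank-nullity identity g(λ) = n − rank(A − λI):
  rank(A − (-2)·I) = 1, so dim ker(A − (-2)·I) = n − 1 = 3

Summary:
  λ = -2: algebraic multiplicity = 4, geometric multiplicity = 3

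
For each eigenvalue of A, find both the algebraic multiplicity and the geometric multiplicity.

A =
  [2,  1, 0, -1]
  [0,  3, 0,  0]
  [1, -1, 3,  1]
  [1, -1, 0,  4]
λ = 3: alg = 4, geom = 3

Step 1 — factor the characteristic polynomial to read off the algebraic multiplicities:
  χ_A(x) = (x - 3)^4

Step 2 — compute geometric multiplicities via the rank-nullity identity g(λ) = n − rank(A − λI):
  rank(A − (3)·I) = 1, so dim ker(A − (3)·I) = n − 1 = 3

Summary:
  λ = 3: algebraic multiplicity = 4, geometric multiplicity = 3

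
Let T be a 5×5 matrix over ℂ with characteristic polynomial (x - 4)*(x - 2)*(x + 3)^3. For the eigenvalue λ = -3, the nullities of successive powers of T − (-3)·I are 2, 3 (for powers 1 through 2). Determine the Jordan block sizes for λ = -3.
Block sizes for λ = -3: [2, 1]

From the dimensions of kernels of powers, the number of Jordan blocks of size at least j is d_j − d_{j−1} where d_j = dim ker(N^j) (with d_0 = 0). Computing the differences gives [2, 1].
The number of blocks of size exactly k is (#blocks of size ≥ k) − (#blocks of size ≥ k + 1), so the partition is: 1 block(s) of size 1, 1 block(s) of size 2.
In nonincreasing order the block sizes are [2, 1].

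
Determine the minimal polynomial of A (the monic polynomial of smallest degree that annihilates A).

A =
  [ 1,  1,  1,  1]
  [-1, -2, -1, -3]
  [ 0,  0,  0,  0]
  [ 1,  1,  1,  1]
x^3

The characteristic polynomial is χ_A(x) = x^4, so the eigenvalues are known. The minimal polynomial is
  m_A(x) = Π_λ (x − λ)^{k_λ}
where k_λ is the size of the *largest* Jordan block for λ (equivalently, the smallest k with (A − λI)^k v = 0 for every generalised eigenvector v of λ).

  λ = 0: largest Jordan block has size 3, contributing (x − 0)^3

So m_A(x) = x^3 = x^3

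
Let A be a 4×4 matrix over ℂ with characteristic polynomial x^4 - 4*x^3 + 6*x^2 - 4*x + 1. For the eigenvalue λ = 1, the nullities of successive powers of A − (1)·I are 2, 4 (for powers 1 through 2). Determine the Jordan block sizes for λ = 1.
Block sizes for λ = 1: [2, 2]

From the dimensions of kernels of powers, the number of Jordan blocks of size at least j is d_j − d_{j−1} where d_j = dim ker(N^j) (with d_0 = 0). Computing the differences gives [2, 2].
The number of blocks of size exactly k is (#blocks of size ≥ k) − (#blocks of size ≥ k + 1), so the partition is: 2 block(s) of size 2.
In nonincreasing order the block sizes are [2, 2].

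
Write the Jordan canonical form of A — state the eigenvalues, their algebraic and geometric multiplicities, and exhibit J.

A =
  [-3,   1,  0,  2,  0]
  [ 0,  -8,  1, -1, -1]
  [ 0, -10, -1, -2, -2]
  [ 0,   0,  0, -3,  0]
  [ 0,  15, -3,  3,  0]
J_3(-3) ⊕ J_1(-3) ⊕ J_1(-3)

The characteristic polynomial is
  det(x·I − A) = x^5 + 15*x^4 + 90*x^3 + 270*x^2 + 405*x + 243 = (x + 3)^5

Eigenvalues and multiplicities (the geometric multiplicity of λ is n − rank(A − λI), which equals the number of Jordan blocks for λ):
  λ = -3: algebraic multiplicity = 5, geometric multiplicity = 3

Determining the block sizes for each eigenvalue:
  λ = -3: with am = 5 and gm = 3, the partition is not yet determined (e.g. several partitions of 5 into 3 parts exist). Let N = A − (-3)·I. Computing rank(N^1) = 2, rank(N^2) = 1, rank(N^3) = 0; the number of blocks of size ≥ j is rank(N^{j−1}) − rank(N^j), giving [3, 1, 1]. So we have 1 block(s) of size 3, 2 block(s) of size 1 → block sizes [3, 1, 1]

Assembling the blocks gives a Jordan form
J =
  [-3,  1,  0,  0,  0]
  [ 0, -3,  1,  0,  0]
  [ 0,  0, -3,  0,  0]
  [ 0,  0,  0, -3,  0]
  [ 0,  0,  0,  0, -3]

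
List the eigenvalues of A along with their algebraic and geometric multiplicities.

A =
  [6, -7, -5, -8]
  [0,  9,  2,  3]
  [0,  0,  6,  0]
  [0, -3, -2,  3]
λ = 6: alg = 4, geom = 2

Step 1 — factor the characteristic polynomial to read off the algebraic multiplicities:
  χ_A(x) = (x - 6)^4

Step 2 — compute geometric multiplicities via the rank-nullity identity g(λ) = n − rank(A − λI):
  rank(A − (6)·I) = 2, so dim ker(A − (6)·I) = n − 2 = 2

Summary:
  λ = 6: algebraic multiplicity = 4, geometric multiplicity = 2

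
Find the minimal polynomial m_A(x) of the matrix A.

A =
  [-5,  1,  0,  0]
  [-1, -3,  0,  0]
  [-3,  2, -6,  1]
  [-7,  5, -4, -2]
x^2 + 8*x + 16

The characteristic polynomial is χ_A(x) = (x + 4)^4, so the eigenvalues are known. The minimal polynomial is
  m_A(x) = Π_λ (x − λ)^{k_λ}
where k_λ is the size of the *largest* Jordan block for λ (equivalently, the smallest k with (A − λI)^k v = 0 for every generalised eigenvector v of λ).

  λ = -4: largest Jordan block has size 2, contributing (x + 4)^2

So m_A(x) = (x + 4)^2 = x^2 + 8*x + 16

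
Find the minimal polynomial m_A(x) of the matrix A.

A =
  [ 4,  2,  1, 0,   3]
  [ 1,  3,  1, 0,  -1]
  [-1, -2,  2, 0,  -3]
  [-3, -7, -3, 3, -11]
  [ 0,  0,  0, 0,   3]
x^3 - 9*x^2 + 27*x - 27

The characteristic polynomial is χ_A(x) = (x - 3)^5, so the eigenvalues are known. The minimal polynomial is
  m_A(x) = Π_λ (x − λ)^{k_λ}
where k_λ is the size of the *largest* Jordan block for λ (equivalently, the smallest k with (A − λI)^k v = 0 for every generalised eigenvector v of λ).

  λ = 3: largest Jordan block has size 3, contributing (x − 3)^3

So m_A(x) = (x - 3)^3 = x^3 - 9*x^2 + 27*x - 27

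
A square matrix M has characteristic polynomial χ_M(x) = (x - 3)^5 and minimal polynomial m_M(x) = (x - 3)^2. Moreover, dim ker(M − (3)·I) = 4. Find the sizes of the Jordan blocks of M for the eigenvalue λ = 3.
Block sizes for λ = 3: [2, 1, 1, 1]

Step 1 — from the characteristic polynomial, algebraic multiplicity of λ = 3 is 5. From dim ker(M − (3)·I) = 4, there are exactly 4 Jordan blocks for λ = 3.
Step 2 — from the minimal polynomial, the factor (x − 3)^2 tells us the largest block for λ = 3 has size 2.
Step 3 — with total size 5, 4 blocks, and largest block 2, the block sizes (in nonincreasing order) are [2, 1, 1, 1].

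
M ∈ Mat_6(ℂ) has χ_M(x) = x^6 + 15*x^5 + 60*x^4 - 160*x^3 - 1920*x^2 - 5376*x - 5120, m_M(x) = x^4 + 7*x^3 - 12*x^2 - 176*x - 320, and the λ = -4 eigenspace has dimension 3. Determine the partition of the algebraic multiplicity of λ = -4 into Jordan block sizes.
Block sizes for λ = -4: [3, 1, 1]

Step 1 — from the characteristic polynomial, algebraic multiplicity of λ = -4 is 5. From dim ker(M − (-4)·I) = 3, there are exactly 3 Jordan blocks for λ = -4.
Step 2 — from the minimal polynomial, the factor (x + 4)^3 tells us the largest block for λ = -4 has size 3.
Step 3 — with total size 5, 3 blocks, and largest block 3, the block sizes (in nonincreasing order) are [3, 1, 1].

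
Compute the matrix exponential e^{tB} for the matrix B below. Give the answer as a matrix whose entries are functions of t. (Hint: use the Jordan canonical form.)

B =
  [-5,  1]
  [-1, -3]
e^{tB} =
  [-t*exp(-4*t) + exp(-4*t), t*exp(-4*t)]
  [-t*exp(-4*t), t*exp(-4*t) + exp(-4*t)]

Strategy: write B = P · J · P⁻¹ where J is a Jordan canonical form, so e^{tB} = P · e^{tJ} · P⁻¹, and e^{tJ} can be computed block-by-block.

B has Jordan form
J =
  [-4,  1]
  [ 0, -4]
(up to reordering of blocks).

Per-block formulas:
  For a 2×2 Jordan block J_2(-4): exp(t · J_2(-4)) = e^(-4t)·(I + t·N), where N is the 2×2 nilpotent shift.

After assembling e^{tJ} and conjugating by P, we get:

e^{tB} =
  [-t*exp(-4*t) + exp(-4*t), t*exp(-4*t)]
  [-t*exp(-4*t), t*exp(-4*t) + exp(-4*t)]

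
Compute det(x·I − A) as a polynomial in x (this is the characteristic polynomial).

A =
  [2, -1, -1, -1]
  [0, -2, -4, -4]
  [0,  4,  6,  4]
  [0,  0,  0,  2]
x^4 - 8*x^3 + 24*x^2 - 32*x + 16

Expanding det(x·I − A) (e.g. by cofactor expansion or by noting that A is similar to its Jordan form J, which has the same characteristic polynomial as A) gives
  χ_A(x) = x^4 - 8*x^3 + 24*x^2 - 32*x + 16
which factors as (x - 2)^4. The eigenvalues (with algebraic multiplicities) are λ = 2 with multiplicity 4.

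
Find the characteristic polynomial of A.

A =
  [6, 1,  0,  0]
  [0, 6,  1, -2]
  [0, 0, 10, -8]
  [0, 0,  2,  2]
x^4 - 24*x^3 + 216*x^2 - 864*x + 1296

Expanding det(x·I − A) (e.g. by cofactor expansion or by noting that A is similar to its Jordan form J, which has the same characteristic polynomial as A) gives
  χ_A(x) = x^4 - 24*x^3 + 216*x^2 - 864*x + 1296
which factors as (x - 6)^4. The eigenvalues (with algebraic multiplicities) are λ = 6 with multiplicity 4.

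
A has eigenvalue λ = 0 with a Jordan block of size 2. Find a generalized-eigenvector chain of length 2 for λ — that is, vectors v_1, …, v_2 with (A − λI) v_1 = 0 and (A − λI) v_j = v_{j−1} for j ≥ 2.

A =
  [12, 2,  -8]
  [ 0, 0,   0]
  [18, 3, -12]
A Jordan chain for λ = 0 of length 2:
v_1 = (12, 0, 18)ᵀ
v_2 = (1, 0, 0)ᵀ

Let N = A − (0)·I. We want v_2 with N^2 v_2 = 0 but N^1 v_2 ≠ 0; then v_{j-1} := N · v_j for j = 2, …, 2.

Pick v_2 = (1, 0, 0)ᵀ.
Then v_1 = N · v_2 = (12, 0, 18)ᵀ.

Sanity check: (A − (0)·I) v_1 = (0, 0, 0)ᵀ = 0. ✓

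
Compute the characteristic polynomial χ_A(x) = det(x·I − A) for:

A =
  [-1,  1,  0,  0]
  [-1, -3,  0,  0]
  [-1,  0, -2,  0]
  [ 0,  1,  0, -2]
x^4 + 8*x^3 + 24*x^2 + 32*x + 16

Expanding det(x·I − A) (e.g. by cofactor expansion or by noting that A is similar to its Jordan form J, which has the same characteristic polynomial as A) gives
  χ_A(x) = x^4 + 8*x^3 + 24*x^2 + 32*x + 16
which factors as (x + 2)^4. The eigenvalues (with algebraic multiplicities) are λ = -2 with multiplicity 4.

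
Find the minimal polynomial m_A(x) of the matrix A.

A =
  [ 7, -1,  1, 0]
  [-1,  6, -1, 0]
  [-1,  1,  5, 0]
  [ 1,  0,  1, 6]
x^3 - 18*x^2 + 108*x - 216

The characteristic polynomial is χ_A(x) = (x - 6)^4, so the eigenvalues are known. The minimal polynomial is
  m_A(x) = Π_λ (x − λ)^{k_λ}
where k_λ is the size of the *largest* Jordan block for λ (equivalently, the smallest k with (A − λI)^k v = 0 for every generalised eigenvector v of λ).

  λ = 6: largest Jordan block has size 3, contributing (x − 6)^3

So m_A(x) = (x - 6)^3 = x^3 - 18*x^2 + 108*x - 216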